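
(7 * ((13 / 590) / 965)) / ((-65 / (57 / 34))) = -399 / 96789500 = -0.00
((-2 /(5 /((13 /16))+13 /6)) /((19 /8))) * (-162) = 202176 /12331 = 16.40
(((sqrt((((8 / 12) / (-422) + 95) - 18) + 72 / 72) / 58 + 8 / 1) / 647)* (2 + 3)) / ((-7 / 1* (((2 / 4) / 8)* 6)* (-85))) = 4* sqrt(31253109) / 4240081503 + 64 / 230979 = 0.00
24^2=576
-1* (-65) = 65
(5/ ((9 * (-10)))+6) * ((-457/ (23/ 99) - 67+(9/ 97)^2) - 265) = -26618210668/ 1947663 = -13666.74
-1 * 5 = -5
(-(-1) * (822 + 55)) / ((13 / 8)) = 7016 / 13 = 539.69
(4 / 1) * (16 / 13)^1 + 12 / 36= 205 / 39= 5.26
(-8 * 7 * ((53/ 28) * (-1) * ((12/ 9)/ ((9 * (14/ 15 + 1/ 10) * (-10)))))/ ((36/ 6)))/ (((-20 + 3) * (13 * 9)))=212/ 1664793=0.00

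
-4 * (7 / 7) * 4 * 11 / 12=-44 / 3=-14.67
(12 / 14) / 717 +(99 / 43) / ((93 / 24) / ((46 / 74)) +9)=30716426 / 201645017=0.15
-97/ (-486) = 97/ 486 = 0.20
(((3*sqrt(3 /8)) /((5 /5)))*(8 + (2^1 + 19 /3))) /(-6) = -49*sqrt(6) /24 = -5.00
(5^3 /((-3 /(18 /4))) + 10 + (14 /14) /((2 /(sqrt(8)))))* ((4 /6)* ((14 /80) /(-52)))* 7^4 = 1193297 /1248 -16807* sqrt(2) /3120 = 948.55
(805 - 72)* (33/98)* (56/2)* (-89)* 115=-495148830/7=-70735547.14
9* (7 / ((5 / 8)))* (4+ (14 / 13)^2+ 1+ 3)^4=2894105521649664 / 4078653605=709573.75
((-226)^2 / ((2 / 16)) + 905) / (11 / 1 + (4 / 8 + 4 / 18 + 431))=567018 / 613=924.99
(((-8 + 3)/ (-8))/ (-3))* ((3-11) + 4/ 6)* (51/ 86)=935/ 1032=0.91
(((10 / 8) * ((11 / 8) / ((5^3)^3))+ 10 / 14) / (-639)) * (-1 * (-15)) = -20833359 / 1242500000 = -0.02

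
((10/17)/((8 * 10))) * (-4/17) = -1/578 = -0.00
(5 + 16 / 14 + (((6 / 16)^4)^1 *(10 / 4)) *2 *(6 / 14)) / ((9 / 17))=3014831 / 258048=11.68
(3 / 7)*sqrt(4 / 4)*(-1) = -3 / 7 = -0.43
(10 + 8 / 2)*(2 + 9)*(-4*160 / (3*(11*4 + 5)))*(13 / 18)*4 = -366080 / 189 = -1936.93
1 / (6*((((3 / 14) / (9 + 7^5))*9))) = 1453.23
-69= -69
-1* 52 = -52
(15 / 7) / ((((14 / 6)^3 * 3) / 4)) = 540 / 2401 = 0.22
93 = 93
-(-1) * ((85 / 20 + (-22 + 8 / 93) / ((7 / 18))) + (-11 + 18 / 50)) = -1361463 / 21700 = -62.74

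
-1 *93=-93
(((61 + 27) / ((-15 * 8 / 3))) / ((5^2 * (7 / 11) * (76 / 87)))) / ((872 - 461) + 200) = -10527 / 40631500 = -0.00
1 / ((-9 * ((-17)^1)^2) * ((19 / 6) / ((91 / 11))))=-182 / 181203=-0.00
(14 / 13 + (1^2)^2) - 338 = -4367 / 13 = -335.92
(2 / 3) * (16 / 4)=8 / 3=2.67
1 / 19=0.05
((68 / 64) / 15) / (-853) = -17 / 204720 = -0.00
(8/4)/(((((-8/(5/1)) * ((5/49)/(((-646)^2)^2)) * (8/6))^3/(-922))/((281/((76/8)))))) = 27927747967736601228712527729929105941437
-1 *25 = -25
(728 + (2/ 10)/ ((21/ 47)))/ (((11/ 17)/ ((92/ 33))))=119625668/ 38115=3138.55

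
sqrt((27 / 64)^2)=27 / 64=0.42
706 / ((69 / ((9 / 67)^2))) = 19062 / 103247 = 0.18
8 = 8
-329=-329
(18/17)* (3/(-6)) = -9/17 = -0.53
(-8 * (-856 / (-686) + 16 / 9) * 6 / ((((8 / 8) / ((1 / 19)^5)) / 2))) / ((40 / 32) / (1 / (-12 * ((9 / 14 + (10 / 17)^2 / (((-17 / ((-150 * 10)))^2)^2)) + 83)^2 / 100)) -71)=13930730741058477414400 / 7836067384626911002050926443222796700117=0.00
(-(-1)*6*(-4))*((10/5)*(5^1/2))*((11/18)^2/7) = -1210/189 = -6.40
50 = 50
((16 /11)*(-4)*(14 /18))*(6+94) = -44800 /99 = -452.53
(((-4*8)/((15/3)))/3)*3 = -32/5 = -6.40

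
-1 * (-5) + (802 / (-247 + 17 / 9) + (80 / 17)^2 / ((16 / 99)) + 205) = 109576869 / 318767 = 343.75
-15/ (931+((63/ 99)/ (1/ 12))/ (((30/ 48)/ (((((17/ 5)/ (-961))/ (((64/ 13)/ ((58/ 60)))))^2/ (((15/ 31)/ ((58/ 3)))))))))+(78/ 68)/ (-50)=-0.04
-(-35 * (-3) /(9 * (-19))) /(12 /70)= 1225 /342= 3.58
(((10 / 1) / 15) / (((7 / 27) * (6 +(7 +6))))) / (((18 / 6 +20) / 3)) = 54 / 3059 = 0.02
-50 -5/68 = -3405/68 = -50.07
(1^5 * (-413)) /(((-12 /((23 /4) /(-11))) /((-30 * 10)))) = 237475 /44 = 5397.16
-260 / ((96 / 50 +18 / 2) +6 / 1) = -6500 / 423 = -15.37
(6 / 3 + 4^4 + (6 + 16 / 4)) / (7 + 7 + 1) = 268 / 15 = 17.87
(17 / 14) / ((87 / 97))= 1649 / 1218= 1.35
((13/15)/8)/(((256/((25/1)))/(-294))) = -3185/1024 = -3.11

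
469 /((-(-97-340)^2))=-469 /190969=-0.00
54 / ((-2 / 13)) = -351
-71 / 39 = -1.82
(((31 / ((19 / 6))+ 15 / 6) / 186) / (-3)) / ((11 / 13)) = -6071 / 233244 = -0.03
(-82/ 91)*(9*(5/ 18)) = -205/ 91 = -2.25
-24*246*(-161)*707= 672034608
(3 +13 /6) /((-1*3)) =-31 /18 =-1.72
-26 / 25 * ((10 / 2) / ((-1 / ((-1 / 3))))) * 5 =-26 / 3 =-8.67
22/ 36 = 11/ 18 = 0.61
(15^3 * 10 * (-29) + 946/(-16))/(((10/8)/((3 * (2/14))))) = -335591.70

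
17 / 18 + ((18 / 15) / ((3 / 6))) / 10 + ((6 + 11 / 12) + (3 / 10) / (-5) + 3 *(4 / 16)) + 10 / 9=2228 / 225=9.90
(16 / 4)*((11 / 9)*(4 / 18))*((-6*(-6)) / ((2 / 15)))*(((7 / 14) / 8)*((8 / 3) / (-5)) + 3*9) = 71192 / 9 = 7910.22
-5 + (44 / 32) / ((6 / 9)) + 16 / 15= -449 / 240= -1.87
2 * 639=1278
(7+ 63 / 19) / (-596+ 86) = -98 / 4845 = -0.02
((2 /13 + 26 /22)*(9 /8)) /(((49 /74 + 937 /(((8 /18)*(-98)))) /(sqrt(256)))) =-49864752 /43245631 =-1.15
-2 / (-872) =1 / 436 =0.00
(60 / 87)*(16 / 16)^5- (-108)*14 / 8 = 5501 / 29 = 189.69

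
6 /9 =2 /3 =0.67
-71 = -71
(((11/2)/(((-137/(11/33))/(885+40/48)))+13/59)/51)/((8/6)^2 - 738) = 3385319/10925823432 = 0.00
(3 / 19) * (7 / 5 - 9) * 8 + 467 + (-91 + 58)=2122 / 5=424.40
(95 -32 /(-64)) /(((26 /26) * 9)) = 191 /18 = 10.61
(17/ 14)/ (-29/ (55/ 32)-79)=-935/ 73822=-0.01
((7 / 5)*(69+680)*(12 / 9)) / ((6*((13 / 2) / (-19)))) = -398468 / 585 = -681.14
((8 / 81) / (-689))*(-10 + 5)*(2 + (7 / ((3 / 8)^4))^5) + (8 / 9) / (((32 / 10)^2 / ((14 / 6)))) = 24802754213017097976327245 / 6227006420333088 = 3983094369.72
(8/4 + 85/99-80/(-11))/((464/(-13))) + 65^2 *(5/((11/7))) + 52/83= 51255964435/3812688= 13443.52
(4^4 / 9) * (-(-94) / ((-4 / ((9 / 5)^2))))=-54144 / 25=-2165.76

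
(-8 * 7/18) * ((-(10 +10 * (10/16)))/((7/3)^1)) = 65/3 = 21.67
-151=-151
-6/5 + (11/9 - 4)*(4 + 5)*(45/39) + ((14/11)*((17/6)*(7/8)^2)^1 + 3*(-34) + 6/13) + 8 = -16586681/137280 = -120.82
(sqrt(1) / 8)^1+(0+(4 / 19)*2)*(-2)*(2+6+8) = -2029 / 152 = -13.35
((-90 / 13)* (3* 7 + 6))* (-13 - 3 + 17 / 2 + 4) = 8505 / 13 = 654.23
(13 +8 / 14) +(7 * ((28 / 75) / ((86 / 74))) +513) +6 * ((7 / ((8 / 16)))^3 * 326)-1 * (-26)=121178509864 / 22575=5367818.82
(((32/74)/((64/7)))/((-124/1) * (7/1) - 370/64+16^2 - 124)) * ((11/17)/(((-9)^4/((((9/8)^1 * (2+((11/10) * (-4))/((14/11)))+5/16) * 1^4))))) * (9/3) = 8173/326531631510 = 0.00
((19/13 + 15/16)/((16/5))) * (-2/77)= -2495/128128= -0.02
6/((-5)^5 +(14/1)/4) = -4/2081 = -0.00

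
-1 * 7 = -7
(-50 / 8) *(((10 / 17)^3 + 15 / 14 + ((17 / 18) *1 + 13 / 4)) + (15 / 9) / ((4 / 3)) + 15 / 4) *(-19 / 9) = 138.14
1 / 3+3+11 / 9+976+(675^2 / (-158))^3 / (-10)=170253214197184925 / 70997616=2398013113.53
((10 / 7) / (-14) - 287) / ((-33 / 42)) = 28136 / 77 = 365.40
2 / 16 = 1 / 8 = 0.12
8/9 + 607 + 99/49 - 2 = 268088/441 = 607.91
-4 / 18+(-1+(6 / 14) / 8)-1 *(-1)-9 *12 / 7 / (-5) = 7351 / 2520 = 2.92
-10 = -10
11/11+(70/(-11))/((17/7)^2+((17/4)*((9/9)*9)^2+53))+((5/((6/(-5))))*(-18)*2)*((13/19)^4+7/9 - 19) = -305778525872843/113273319027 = -2699.48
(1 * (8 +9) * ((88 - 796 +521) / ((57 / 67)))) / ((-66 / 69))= 3906.57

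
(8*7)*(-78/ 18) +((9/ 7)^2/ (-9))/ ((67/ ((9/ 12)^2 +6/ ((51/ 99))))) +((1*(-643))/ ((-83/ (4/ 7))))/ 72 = -161852859443/ 667053072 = -242.64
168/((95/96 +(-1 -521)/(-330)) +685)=0.24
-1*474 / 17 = -474 / 17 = -27.88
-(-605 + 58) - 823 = -276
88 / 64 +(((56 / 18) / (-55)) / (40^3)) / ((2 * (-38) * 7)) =827640001 / 601920000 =1.38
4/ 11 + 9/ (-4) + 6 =181/ 44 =4.11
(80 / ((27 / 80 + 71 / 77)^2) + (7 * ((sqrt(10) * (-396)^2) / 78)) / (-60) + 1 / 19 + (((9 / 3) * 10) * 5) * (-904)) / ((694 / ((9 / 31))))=-1395422135768871 / 24608563842046 - 68607 * sqrt(10) / 699205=-57.02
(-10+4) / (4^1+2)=-1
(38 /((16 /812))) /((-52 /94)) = -181279 /52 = -3486.13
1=1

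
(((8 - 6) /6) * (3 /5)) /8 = 1 /40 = 0.02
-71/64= -1.11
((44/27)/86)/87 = 22/101007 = 0.00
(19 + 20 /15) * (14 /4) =427 /6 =71.17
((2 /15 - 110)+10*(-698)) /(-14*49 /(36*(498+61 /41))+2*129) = -1187945832 /43222915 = -27.48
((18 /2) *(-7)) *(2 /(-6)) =21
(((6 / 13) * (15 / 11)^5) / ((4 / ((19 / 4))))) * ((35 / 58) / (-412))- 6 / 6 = -401756321509 / 400241368384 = -1.00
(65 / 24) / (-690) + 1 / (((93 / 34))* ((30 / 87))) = 542257 / 513360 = 1.06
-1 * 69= -69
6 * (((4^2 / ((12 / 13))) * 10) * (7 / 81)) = 7280 / 81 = 89.88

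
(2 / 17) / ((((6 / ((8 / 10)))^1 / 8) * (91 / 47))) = 1504 / 23205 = 0.06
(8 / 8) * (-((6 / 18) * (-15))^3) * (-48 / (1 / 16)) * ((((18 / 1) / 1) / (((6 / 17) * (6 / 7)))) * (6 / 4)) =-8568000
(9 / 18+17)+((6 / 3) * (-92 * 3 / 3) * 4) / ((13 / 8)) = -11321 / 26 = -435.42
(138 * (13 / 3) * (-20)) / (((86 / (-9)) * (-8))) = -13455 / 86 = -156.45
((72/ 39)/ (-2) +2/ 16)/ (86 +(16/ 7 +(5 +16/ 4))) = -581/ 70824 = -0.01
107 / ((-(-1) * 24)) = 107 / 24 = 4.46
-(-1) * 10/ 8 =5/ 4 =1.25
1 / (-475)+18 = 8549 / 475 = 18.00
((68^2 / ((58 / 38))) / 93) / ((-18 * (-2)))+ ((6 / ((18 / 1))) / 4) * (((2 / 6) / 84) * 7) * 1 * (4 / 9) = 791603 / 873828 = 0.91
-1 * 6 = -6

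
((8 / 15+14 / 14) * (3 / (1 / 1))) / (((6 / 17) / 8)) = 1564 / 15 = 104.27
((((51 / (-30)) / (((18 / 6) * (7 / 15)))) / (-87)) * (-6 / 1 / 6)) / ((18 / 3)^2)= -0.00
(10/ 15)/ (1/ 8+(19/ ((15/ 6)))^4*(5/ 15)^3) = 90000/ 16697963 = 0.01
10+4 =14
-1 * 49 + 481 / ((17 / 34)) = 913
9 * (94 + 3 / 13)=11025 / 13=848.08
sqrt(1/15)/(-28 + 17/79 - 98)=-0.00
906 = 906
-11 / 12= -0.92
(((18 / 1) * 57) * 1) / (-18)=-57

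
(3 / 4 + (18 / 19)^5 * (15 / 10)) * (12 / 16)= 56297115 / 39617584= 1.42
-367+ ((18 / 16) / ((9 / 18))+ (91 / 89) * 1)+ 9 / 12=-32305 / 89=-362.98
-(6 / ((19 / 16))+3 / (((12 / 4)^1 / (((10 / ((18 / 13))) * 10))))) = -13214 / 171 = -77.27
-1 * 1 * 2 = -2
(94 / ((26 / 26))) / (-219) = -94 / 219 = -0.43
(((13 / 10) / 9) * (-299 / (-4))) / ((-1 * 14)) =-3887 / 5040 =-0.77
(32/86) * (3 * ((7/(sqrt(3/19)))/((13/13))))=112 * sqrt(57)/43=19.66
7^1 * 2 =14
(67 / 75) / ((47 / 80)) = 1072 / 705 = 1.52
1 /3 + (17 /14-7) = -229 /42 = -5.45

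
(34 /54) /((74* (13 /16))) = 136 /12987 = 0.01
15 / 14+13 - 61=-657 / 14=-46.93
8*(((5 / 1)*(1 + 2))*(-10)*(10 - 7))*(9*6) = -194400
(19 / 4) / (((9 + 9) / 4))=19 / 18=1.06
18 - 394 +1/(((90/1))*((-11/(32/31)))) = -5769736/15345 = -376.00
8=8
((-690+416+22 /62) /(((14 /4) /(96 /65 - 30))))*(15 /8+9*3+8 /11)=4097009061 /62062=66014.78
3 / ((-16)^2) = 3 / 256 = 0.01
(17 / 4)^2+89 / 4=645 / 16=40.31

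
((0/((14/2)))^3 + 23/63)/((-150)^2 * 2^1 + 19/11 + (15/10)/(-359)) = 181654/22391687367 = 0.00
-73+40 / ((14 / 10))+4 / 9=-2771 / 63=-43.98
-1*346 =-346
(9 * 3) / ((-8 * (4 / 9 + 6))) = -0.52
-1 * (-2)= 2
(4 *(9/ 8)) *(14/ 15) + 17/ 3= 148/ 15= 9.87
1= 1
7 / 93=0.08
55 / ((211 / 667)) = 36685 / 211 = 173.86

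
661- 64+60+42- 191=508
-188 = -188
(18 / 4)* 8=36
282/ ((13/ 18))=390.46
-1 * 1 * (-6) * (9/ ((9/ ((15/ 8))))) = 45/ 4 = 11.25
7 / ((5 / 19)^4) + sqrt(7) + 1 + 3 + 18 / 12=1467.74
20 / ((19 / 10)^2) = 2000 / 361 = 5.54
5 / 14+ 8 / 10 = 81 / 70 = 1.16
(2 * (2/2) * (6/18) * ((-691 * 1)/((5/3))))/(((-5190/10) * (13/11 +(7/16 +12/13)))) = 3162016/15095115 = 0.21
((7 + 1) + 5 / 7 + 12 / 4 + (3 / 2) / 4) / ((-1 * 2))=-677 / 112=-6.04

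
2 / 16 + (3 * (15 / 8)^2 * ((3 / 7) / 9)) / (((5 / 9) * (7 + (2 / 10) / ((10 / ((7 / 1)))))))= 6707 / 26656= 0.25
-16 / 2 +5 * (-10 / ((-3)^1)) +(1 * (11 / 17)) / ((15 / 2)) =744 / 85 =8.75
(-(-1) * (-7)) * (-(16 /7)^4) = 65536 /343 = 191.07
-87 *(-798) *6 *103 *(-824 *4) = -141415763328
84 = 84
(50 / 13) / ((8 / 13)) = 25 / 4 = 6.25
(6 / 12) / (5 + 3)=1 / 16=0.06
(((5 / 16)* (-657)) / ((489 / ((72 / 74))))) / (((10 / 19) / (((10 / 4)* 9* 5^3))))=-210650625 / 96496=-2183.00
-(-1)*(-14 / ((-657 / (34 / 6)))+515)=515.12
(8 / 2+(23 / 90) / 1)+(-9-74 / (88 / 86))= -38146 / 495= -77.06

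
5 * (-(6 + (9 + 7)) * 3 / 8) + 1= -161 / 4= -40.25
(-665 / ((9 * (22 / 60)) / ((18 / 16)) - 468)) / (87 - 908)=-9975 / 5727296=-0.00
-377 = -377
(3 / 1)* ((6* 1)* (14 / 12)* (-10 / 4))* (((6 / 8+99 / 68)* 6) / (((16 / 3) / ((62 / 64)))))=-2197125 / 17408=-126.21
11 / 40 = 0.28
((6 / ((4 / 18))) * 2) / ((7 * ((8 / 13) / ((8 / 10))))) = 351 / 35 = 10.03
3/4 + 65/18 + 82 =86.36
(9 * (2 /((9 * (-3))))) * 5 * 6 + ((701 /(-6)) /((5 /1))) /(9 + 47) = -34301 /1680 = -20.42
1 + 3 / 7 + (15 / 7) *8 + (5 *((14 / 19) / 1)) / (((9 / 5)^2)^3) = 1320315520 / 70681653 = 18.68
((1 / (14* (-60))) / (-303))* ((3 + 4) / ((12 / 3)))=1 / 145440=0.00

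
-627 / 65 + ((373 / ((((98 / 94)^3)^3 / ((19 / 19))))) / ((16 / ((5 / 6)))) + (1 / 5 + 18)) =222584795803951055399 / 10161300850961201760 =21.91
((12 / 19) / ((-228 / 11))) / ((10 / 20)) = -22 / 361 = -0.06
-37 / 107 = -0.35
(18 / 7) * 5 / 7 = 90 / 49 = 1.84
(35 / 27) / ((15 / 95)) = 665 / 81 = 8.21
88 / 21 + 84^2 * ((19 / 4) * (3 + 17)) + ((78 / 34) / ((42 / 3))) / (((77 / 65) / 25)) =36853273469 / 54978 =670327.65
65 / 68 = 0.96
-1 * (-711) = 711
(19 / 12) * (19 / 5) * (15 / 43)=361 / 172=2.10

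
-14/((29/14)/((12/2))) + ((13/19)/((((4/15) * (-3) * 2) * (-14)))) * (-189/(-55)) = -3922365/96976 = -40.45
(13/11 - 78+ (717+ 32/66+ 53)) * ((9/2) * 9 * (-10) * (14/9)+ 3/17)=-7427089/17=-436887.59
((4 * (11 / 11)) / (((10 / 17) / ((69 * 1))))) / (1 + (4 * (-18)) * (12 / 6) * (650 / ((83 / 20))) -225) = -0.02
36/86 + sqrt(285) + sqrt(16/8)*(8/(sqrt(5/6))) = 18/43 + 16*sqrt(15)/5 + sqrt(285) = 29.69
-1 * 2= -2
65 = 65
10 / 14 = 5 / 7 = 0.71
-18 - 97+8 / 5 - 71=-922 / 5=-184.40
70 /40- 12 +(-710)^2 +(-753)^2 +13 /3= 12853237 /12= 1071103.08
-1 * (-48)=48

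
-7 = -7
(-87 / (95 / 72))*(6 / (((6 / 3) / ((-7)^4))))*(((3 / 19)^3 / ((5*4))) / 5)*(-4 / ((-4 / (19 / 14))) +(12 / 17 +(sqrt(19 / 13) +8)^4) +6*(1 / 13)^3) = -53023369909587273 / 608419878625 - 8293702923072*sqrt(247) / 2753031125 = -134495.58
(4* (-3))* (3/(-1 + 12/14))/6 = 42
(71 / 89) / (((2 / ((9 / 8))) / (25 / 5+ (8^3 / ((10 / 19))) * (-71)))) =-220658841 / 7120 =-30991.41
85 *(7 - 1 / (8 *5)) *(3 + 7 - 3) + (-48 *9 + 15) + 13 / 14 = 209107 / 56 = 3734.05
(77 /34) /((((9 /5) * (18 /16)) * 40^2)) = 77 /110160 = 0.00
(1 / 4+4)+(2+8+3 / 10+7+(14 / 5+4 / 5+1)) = 26.15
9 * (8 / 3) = 24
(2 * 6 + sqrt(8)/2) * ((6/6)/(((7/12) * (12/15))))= 15 * sqrt(2)/7 + 180/7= 28.74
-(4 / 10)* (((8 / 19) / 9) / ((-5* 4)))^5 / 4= 16 / 2284549528921875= 0.00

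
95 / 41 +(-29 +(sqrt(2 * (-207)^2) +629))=207 * sqrt(2) +24695 / 41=895.06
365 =365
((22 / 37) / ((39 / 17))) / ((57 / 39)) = 374 / 2109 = 0.18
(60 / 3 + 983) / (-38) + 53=1011 / 38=26.61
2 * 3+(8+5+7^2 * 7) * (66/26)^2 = 388698/169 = 2299.99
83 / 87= 0.95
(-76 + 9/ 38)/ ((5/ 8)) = -11516/ 95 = -121.22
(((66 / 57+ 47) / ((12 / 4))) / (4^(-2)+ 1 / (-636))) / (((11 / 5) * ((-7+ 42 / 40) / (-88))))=124147200 / 70091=1771.23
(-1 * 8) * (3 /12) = -2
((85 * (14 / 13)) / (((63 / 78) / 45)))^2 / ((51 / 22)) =11220000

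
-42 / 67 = -0.63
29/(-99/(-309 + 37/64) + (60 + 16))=572431/1506500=0.38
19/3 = 6.33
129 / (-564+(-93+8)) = -129 / 649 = -0.20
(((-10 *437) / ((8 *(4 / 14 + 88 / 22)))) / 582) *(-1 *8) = 3059 / 1746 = 1.75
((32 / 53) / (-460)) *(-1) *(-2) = -16 / 6095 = -0.00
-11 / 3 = -3.67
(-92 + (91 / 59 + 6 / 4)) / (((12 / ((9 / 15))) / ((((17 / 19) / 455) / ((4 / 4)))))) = -178449 / 20402200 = -0.01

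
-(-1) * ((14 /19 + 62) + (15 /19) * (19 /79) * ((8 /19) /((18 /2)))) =282544 /4503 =62.75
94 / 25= 3.76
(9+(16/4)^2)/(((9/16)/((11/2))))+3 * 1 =2227/9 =247.44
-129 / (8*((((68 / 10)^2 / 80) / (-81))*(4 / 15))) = 19591875 / 2312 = 8473.99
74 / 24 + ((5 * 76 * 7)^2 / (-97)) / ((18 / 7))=-99047633 / 3492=-28364.16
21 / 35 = 3 / 5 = 0.60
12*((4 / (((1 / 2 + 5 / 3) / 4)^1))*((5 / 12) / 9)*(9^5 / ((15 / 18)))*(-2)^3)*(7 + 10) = -39535576.62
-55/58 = -0.95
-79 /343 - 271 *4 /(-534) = 164813 /91581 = 1.80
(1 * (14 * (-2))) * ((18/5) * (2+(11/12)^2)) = -2863/10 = -286.30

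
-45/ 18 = -5/ 2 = -2.50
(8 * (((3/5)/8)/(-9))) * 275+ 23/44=-2351/132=-17.81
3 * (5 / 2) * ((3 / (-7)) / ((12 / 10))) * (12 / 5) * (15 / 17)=-675 / 119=-5.67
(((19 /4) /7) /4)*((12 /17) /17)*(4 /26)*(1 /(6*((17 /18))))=171 /894166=0.00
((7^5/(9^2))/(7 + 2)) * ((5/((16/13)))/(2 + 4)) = 15.61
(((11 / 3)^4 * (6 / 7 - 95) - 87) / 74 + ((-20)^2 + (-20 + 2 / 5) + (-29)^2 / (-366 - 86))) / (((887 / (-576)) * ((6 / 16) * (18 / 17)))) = -7604095409728 / 31541192235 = -241.08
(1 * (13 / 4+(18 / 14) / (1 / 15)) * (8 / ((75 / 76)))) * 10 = 191824 / 105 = 1826.90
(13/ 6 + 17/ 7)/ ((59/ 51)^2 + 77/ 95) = 15896445/ 7433608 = 2.14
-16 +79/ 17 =-193/ 17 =-11.35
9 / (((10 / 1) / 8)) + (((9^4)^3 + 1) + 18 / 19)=26830805966564 / 95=282429536490.15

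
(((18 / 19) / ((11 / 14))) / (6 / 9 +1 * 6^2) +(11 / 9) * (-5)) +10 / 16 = -4513309 / 827640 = -5.45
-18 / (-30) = 3 / 5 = 0.60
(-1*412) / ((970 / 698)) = -296.47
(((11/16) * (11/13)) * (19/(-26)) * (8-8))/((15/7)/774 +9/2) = 0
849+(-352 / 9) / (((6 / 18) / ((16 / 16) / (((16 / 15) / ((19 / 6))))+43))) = -13634 / 3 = -4544.67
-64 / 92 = -16 / 23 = -0.70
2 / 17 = 0.12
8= 8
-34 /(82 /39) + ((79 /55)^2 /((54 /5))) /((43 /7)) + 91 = 4311748247 /57597210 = 74.86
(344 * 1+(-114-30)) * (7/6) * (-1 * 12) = -2800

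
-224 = -224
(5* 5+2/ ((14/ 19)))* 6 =1164/ 7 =166.29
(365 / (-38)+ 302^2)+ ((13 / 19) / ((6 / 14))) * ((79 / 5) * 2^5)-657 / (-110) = 57688736 / 627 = 92007.55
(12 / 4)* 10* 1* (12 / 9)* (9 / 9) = 40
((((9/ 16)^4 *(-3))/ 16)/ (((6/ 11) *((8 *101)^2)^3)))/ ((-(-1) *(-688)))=72171/ 401500889554289580094521344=0.00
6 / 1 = 6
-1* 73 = -73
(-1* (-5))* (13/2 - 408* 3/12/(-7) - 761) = -51795/14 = -3699.64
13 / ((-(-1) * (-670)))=-13 / 670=-0.02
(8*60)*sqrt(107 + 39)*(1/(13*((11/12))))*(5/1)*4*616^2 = 3973939200*sqrt(146)/13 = 3693637696.14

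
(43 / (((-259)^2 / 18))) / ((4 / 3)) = 1161 / 134162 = 0.01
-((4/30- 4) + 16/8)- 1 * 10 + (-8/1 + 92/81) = -6074/405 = -15.00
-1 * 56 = -56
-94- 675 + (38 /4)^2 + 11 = -2671 /4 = -667.75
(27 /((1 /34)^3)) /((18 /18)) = 1061208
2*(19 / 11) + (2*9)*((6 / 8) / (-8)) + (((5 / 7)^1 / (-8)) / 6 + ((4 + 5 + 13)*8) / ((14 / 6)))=71315 / 924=77.18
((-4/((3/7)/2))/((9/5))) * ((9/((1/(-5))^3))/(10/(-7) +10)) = 12250/9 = 1361.11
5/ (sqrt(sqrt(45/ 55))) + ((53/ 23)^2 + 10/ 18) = 5 * 11^(1/ 4) * sqrt(3)/ 3 + 27926/ 4761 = 11.12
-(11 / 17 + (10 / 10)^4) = -28 / 17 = -1.65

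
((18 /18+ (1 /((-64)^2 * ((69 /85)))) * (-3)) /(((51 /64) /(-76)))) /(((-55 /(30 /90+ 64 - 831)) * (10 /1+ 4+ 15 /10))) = -8941685 /104346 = -85.69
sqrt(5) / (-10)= -sqrt(5) / 10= -0.22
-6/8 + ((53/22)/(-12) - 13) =-3683/264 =-13.95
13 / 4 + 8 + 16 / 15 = 739 / 60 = 12.32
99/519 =33/173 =0.19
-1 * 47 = -47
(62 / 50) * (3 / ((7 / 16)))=1488 / 175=8.50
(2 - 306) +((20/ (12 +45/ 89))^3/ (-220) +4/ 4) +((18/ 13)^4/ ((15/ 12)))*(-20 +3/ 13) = -10168344112592939341/ 28155610202875155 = -361.15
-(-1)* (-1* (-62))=62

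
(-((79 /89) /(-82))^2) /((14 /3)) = -18723 /745651256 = -0.00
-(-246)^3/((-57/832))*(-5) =20643217920/19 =1086485153.68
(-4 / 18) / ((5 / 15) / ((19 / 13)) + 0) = -38 / 39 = -0.97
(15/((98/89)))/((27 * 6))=0.08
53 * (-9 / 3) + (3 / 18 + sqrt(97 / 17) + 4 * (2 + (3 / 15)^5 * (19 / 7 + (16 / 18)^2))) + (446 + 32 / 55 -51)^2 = sqrt(1649) / 17 + 67035104728541 / 428793750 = 156336.53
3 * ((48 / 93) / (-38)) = -24 / 589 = -0.04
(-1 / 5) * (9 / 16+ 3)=-57 / 80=-0.71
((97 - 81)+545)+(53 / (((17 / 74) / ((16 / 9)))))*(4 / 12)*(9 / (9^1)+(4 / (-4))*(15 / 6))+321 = 103570 / 153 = 676.93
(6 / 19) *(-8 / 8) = -6 / 19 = -0.32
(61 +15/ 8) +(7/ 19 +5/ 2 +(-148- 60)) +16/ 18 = -193391/ 1368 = -141.37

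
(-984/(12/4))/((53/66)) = -21648/53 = -408.45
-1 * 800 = -800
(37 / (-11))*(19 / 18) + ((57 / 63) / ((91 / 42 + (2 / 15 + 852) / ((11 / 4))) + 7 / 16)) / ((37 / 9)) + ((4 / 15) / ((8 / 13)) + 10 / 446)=-349143291422 / 112843605105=-3.09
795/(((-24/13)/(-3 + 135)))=-113685/2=-56842.50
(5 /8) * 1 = 5 /8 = 0.62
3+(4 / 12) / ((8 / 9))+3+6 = 99 / 8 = 12.38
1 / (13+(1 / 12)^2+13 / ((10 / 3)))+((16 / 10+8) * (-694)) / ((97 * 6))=-67235296 / 5903905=-11.39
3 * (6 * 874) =15732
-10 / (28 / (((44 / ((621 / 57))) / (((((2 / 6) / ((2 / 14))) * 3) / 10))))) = -20900 / 10143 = -2.06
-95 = -95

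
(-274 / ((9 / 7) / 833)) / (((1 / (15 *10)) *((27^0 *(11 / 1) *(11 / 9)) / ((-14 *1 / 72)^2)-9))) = -230255900 / 2997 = -76828.80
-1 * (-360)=360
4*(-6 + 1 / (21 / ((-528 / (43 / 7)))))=-40.37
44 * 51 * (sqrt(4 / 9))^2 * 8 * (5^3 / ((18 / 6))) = 2992000 / 9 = 332444.44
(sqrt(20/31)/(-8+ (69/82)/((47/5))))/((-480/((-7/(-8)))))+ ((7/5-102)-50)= -753/5+ 13489 * sqrt(155)/907293120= -150.60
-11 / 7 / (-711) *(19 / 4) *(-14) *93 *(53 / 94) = -343387 / 44556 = -7.71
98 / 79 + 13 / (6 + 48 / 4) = 1.96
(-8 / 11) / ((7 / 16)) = -128 / 77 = -1.66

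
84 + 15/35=591/7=84.43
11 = 11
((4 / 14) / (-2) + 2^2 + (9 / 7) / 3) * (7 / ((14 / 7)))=15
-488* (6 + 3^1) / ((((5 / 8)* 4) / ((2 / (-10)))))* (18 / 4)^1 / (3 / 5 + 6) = 13176 / 55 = 239.56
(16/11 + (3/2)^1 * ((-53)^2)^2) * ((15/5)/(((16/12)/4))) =2343473145/22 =106521506.59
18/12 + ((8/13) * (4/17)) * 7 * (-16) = -6505/442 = -14.72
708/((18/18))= 708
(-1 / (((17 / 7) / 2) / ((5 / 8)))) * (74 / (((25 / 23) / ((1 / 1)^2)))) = -5957 / 170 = -35.04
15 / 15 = 1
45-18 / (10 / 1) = 216 / 5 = 43.20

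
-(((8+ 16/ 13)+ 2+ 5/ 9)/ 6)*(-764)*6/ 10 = 900.48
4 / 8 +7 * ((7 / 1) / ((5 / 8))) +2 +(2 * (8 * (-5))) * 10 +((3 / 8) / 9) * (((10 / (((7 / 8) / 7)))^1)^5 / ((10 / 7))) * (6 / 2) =2867192809 / 10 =286719280.90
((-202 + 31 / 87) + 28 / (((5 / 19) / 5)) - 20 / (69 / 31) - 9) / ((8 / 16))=1250108 / 2001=624.74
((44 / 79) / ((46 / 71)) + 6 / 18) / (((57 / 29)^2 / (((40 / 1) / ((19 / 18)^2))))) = 2625131040 / 236793257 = 11.09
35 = 35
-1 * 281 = -281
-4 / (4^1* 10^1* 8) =-1 / 80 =-0.01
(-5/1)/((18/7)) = -35/18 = -1.94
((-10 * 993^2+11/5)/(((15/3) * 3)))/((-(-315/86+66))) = 4240009754/402075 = 10545.32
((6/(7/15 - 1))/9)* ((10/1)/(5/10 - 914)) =25/1827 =0.01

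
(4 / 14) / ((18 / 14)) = 2 / 9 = 0.22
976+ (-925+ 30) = 81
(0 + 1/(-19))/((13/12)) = -12/247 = -0.05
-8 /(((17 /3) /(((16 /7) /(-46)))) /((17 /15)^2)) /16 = 68 /12075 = 0.01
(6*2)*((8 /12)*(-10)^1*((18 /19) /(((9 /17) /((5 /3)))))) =-13600 /57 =-238.60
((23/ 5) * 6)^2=19044/ 25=761.76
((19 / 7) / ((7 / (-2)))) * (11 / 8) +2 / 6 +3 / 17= -5563 / 9996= -0.56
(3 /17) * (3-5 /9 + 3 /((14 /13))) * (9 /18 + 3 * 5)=20429 /1428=14.31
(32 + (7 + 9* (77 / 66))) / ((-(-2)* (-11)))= -9 / 4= -2.25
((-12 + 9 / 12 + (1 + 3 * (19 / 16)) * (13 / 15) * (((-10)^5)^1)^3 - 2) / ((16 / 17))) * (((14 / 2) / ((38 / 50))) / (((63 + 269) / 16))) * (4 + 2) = -141163750000000473025 / 12616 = -11189263633481331.09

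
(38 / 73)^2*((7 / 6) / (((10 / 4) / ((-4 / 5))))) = -40432 / 399675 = -0.10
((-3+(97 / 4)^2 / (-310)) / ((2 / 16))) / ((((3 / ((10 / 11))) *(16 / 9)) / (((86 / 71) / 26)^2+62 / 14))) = -962672970657 / 32536872368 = -29.59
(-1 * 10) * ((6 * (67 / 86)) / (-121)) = 2010 / 5203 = 0.39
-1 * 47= -47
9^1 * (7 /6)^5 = 16807 /864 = 19.45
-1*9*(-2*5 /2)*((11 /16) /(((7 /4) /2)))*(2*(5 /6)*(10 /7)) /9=1375 /147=9.35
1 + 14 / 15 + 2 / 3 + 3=28 / 5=5.60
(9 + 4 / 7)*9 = 603 / 7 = 86.14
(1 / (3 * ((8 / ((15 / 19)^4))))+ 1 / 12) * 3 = 311267 / 1042568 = 0.30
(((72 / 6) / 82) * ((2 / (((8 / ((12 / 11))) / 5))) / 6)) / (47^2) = 0.00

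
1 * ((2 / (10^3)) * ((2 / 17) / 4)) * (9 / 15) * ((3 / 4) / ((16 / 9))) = 81 / 5440000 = 0.00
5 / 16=0.31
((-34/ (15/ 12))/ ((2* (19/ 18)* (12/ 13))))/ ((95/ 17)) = -22542/ 9025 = -2.50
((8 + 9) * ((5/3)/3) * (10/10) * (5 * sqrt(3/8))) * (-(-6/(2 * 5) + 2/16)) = 1615 * sqrt(6)/288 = 13.74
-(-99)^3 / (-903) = -1074.53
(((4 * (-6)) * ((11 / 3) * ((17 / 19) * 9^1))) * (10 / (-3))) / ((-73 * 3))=-14960 / 1387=-10.79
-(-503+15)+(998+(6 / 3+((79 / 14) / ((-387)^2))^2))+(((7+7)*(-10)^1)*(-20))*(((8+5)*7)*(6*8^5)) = 220242208500896226545569 / 4396427658756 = 50095719888.00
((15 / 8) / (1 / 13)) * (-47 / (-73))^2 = 430755 / 42632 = 10.10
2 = 2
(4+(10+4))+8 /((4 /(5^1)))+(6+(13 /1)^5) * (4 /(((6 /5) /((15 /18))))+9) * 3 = 39357778 /3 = 13119259.33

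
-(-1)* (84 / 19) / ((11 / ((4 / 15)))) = 112 / 1045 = 0.11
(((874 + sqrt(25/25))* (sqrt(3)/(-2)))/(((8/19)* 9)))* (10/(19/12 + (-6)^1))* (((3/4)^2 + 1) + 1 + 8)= 14048125* sqrt(3)/5088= 4782.25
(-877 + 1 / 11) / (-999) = 9646 / 10989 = 0.88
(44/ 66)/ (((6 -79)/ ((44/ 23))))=-88/ 5037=-0.02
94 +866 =960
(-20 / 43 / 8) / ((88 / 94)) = -235 / 3784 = -0.06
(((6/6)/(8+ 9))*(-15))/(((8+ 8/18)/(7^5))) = -2268945/1292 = -1756.15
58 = 58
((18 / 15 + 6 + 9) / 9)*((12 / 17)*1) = 108 / 85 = 1.27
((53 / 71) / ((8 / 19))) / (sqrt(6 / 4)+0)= 1.45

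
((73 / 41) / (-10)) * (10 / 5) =-73 / 205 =-0.36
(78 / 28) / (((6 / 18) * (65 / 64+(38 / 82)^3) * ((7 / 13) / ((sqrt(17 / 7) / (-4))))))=-838630728 * sqrt(119) / 1687162463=-5.42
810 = 810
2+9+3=14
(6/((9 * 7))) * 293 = 586/21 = 27.90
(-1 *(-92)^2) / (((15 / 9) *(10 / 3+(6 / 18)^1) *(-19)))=76176 / 1045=72.90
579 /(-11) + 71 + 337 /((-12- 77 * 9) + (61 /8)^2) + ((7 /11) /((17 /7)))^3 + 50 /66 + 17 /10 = 165014338891627 /8121493949910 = 20.32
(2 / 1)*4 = 8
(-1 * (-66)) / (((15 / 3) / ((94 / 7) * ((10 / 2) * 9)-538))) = 30624 / 35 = 874.97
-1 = -1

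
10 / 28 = 5 / 14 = 0.36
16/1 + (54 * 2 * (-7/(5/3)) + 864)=2132/5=426.40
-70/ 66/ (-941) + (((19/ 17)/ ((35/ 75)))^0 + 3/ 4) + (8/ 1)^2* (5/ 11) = 3830951/ 124212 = 30.84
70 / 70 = 1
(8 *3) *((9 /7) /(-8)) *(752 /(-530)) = 5.47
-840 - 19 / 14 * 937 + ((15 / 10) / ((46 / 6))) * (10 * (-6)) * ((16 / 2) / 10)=-682973 / 322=-2121.03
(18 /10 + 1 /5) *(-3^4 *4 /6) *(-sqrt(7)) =108 *sqrt(7) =285.74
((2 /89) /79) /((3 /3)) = 2 /7031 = 0.00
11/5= 2.20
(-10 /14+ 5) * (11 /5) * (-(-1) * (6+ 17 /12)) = 979 /14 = 69.93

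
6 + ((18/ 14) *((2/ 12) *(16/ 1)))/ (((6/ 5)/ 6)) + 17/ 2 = 443/ 14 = 31.64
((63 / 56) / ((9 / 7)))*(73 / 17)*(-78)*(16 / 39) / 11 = -2044 / 187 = -10.93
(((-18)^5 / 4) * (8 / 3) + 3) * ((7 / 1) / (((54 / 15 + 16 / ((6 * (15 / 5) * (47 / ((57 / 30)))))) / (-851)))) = 3174228594999 / 1538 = 2063867747.07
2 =2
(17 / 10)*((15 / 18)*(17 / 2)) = 289 / 24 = 12.04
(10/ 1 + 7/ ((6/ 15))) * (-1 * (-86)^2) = -203390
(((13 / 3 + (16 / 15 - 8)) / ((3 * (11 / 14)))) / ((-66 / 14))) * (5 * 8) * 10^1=101920 / 1089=93.59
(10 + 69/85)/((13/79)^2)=5735479/14365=399.27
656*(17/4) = 2788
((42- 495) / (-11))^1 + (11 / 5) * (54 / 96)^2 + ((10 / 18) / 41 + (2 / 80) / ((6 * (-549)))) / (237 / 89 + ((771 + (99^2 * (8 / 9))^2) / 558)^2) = 4582344313171141167189853 / 109421508900243605742336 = 41.88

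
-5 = -5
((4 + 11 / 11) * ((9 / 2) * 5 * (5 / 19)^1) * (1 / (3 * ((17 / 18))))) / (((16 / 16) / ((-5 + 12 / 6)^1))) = -10125 / 323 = -31.35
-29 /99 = -0.29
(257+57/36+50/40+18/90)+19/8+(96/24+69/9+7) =11243/40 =281.08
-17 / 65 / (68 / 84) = -21 / 65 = -0.32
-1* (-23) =23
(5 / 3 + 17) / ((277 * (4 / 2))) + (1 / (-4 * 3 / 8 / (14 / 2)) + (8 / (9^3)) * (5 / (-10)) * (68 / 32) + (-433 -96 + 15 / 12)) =-532.39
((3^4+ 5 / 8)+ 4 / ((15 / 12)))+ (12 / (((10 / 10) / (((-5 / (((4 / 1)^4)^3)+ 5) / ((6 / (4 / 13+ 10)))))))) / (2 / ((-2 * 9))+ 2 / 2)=33686390097 / 167772160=200.79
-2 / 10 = -1 / 5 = -0.20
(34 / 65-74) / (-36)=398 / 195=2.04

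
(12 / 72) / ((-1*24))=-1 / 144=-0.01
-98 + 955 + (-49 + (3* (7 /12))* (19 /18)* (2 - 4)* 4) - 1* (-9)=7220 /9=802.22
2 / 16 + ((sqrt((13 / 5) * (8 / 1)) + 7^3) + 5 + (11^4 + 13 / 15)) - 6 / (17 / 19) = 2 * sqrt(130) / 5 + 30565903 / 2040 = 14987.85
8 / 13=0.62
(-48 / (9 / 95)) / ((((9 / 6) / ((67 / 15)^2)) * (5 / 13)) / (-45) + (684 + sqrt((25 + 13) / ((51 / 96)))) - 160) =-184445969911355360 / 190706036057625963 + 165645438799360 * sqrt(323) / 190706036057625963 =-0.95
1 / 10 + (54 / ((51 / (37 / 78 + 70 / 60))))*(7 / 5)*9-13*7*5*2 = -392499 / 442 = -888.01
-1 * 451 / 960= -451 / 960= -0.47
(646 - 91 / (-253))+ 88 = 185793 / 253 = 734.36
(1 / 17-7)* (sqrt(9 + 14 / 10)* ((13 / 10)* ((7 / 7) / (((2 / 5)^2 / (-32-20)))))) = 19942* sqrt(65) / 17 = 9457.50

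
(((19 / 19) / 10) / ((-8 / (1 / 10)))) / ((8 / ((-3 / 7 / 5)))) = 3 / 224000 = 0.00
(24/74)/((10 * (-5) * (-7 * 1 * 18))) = 1/19425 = 0.00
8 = 8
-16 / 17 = -0.94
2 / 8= 1 / 4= 0.25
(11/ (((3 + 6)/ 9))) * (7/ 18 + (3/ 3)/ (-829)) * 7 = 445445/ 14922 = 29.85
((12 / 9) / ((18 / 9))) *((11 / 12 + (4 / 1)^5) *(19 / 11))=233681 / 198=1180.21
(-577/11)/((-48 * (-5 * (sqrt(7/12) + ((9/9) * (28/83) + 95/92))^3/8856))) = -257375910170510578426381375392/57913535651620544314886875 + 590105576860495913455671148992 * sqrt(21)/637048892167825987463755625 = -199.25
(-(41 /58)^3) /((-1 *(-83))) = -68921 /16194296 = -0.00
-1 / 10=-0.10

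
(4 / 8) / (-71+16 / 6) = -3 / 410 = -0.01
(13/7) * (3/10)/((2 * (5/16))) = 0.89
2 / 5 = 0.40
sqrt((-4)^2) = 4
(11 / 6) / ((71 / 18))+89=89.46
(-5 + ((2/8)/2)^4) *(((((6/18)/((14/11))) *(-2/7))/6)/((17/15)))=1126345/20471808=0.06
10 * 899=8990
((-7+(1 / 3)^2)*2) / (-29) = 124 / 261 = 0.48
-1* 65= -65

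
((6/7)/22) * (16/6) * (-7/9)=-0.08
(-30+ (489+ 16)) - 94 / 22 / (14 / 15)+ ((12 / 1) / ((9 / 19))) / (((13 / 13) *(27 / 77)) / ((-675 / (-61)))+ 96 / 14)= 2904609635 / 6126582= 474.10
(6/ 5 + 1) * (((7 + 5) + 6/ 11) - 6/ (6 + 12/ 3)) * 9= 5913/ 25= 236.52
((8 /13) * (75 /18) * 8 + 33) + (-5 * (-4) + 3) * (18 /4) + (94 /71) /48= 3478759 /22152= 157.04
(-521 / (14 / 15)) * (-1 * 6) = 3349.29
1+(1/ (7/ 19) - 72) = -478/ 7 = -68.29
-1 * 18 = -18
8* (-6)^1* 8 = -384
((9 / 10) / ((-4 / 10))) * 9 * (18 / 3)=-243 / 2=-121.50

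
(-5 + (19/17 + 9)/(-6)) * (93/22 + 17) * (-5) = 72385/102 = 709.66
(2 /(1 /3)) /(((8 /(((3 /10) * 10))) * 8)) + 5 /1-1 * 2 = 105 /32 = 3.28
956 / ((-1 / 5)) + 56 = -4724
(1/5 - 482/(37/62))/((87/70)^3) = -10247673800/24364611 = -420.60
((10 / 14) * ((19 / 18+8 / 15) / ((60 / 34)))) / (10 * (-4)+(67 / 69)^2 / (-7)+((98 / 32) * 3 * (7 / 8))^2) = 5267451904 / 200598952665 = 0.03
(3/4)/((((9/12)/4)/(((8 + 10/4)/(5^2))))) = 1.68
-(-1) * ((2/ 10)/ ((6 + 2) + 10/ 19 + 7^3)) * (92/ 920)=19/ 333950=0.00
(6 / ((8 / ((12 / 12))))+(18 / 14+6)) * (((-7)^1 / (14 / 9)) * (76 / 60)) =-45.80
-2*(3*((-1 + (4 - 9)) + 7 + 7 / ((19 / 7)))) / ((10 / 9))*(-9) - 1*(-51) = 21369 / 95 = 224.94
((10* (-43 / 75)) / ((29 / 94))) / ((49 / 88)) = -711392 / 21315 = -33.38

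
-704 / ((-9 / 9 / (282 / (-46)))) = -99264 / 23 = -4315.83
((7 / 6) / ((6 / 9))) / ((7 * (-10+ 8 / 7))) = -7 / 248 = -0.03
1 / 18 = 0.06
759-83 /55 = 41662 /55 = 757.49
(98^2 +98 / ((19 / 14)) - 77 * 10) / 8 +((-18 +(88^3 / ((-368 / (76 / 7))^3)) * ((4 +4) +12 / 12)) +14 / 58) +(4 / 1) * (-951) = -26361095023447 / 9197911324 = -2865.99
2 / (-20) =-1 / 10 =-0.10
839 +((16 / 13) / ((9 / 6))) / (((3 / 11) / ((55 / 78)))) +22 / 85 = 326333531 / 387855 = 841.38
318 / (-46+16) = -53 / 5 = -10.60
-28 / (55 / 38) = -1064 / 55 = -19.35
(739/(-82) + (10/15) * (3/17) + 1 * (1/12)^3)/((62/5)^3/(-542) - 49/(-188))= 17054905092875/6245787324528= 2.73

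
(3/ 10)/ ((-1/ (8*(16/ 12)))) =-16/ 5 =-3.20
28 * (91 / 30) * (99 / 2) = 21021 / 5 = 4204.20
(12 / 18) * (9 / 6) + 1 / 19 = 20 / 19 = 1.05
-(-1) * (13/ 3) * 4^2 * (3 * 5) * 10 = 10400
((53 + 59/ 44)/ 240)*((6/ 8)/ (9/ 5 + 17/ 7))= 16737/ 416768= 0.04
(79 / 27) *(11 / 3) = 10.73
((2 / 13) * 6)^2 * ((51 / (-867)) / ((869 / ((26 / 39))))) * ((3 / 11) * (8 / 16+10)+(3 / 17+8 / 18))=-187664 / 1400613357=-0.00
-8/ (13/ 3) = -24/ 13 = -1.85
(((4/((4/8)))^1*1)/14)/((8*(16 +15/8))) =4/1001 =0.00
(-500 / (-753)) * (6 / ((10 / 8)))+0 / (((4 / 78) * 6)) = 800 / 251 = 3.19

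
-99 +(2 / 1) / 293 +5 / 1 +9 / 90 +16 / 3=-778441 / 8790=-88.56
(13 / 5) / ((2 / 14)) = 91 / 5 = 18.20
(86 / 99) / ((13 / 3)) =86 / 429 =0.20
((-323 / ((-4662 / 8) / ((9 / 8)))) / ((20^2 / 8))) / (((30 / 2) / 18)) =969 / 64750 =0.01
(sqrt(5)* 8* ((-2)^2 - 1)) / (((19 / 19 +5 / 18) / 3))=1296* sqrt(5) / 23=126.00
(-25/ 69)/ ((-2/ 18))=75/ 23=3.26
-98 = -98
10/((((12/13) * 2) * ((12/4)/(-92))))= -1495/9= -166.11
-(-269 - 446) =715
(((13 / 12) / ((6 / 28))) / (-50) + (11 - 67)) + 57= 809 / 900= 0.90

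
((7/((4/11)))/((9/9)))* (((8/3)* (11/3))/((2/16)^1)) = 13552/9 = 1505.78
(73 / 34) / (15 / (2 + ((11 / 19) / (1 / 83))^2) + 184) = 20301081 / 1739836202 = 0.01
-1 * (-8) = 8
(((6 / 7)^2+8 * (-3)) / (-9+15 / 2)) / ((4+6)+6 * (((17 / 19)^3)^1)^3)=61310662578010 / 48245451900457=1.27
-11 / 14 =-0.79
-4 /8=-1 /2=-0.50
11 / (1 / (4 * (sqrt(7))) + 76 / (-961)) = 89980352 / 276609 + 40634924 * sqrt(7) / 276609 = 713.97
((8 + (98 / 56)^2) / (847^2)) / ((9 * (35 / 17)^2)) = 17051 / 42183649200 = 0.00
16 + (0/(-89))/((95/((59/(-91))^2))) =16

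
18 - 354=-336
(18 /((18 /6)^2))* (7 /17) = 0.82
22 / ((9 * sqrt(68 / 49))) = 77 * sqrt(17) / 153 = 2.08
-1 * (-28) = 28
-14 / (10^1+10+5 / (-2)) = -4 / 5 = -0.80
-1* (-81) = 81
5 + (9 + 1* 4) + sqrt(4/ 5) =2* sqrt(5)/ 5 + 18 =18.89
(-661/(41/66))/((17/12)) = -523512/697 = -751.09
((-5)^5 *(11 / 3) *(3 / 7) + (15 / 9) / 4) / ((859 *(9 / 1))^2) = -412465 / 5020542324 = -0.00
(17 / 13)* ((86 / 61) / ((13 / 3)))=4386 / 10309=0.43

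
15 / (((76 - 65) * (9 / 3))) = 5 / 11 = 0.45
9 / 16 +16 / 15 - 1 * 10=-2009 / 240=-8.37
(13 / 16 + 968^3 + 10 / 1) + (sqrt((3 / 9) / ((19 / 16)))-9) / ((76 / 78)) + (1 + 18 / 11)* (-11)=26* sqrt(57) / 361 + 275739918191 / 304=907039205.12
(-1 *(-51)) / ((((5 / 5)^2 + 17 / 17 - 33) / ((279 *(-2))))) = 918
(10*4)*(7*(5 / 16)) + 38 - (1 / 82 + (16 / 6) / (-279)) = 4306693 / 34317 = 125.50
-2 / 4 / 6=-1 / 12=-0.08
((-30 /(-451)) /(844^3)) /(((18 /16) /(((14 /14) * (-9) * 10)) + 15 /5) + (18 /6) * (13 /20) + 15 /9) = 45 /2686044266554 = 0.00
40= 40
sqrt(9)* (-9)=-27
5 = 5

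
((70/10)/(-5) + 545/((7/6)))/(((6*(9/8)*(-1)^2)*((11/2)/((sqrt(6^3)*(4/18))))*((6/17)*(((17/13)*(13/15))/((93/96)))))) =505331*sqrt(6)/12474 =99.23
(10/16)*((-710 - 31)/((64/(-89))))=329745/512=644.03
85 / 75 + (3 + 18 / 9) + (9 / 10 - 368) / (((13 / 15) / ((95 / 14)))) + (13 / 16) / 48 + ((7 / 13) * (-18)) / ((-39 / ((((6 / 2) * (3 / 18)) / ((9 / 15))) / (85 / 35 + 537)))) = -768715256551 / 268020480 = -2868.12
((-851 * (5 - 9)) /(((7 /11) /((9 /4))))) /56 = 84249 /392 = 214.92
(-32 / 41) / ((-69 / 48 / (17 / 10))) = 4352 / 4715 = 0.92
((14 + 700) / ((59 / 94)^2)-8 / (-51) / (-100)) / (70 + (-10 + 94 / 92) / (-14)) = 740033798696 / 28844349225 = 25.66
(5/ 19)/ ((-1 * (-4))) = 5/ 76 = 0.07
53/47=1.13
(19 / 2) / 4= 19 / 8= 2.38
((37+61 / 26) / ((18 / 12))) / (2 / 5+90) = 1705 / 5876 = 0.29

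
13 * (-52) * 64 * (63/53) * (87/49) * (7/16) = -39947.77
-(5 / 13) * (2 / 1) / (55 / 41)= -82 / 143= -0.57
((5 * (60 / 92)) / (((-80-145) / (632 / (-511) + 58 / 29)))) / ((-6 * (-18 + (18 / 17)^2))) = -18785 / 171993402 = -0.00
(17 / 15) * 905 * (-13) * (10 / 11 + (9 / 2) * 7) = -28520713 / 66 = -432132.02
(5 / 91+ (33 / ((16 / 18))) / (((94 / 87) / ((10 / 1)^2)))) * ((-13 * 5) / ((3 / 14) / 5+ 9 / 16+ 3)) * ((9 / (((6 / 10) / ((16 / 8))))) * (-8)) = 470277320000 / 31631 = 14867608.36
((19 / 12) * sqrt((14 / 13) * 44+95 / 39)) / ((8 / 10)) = 95 * sqrt(75777) / 1872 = 13.97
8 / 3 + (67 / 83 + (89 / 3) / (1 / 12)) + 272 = 157237 / 249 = 631.47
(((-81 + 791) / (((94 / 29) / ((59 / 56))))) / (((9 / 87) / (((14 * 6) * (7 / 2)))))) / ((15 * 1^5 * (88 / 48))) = 23849.75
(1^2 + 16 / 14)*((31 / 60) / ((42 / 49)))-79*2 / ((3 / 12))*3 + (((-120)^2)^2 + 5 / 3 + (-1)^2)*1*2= 3317744885 / 8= 414718110.62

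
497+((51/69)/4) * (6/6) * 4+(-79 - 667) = -5710/23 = -248.26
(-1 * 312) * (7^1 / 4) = -546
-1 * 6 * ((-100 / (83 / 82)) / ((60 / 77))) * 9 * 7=3977820 / 83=47925.54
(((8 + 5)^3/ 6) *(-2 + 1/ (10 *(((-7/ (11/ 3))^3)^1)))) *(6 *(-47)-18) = 2049262735/ 9261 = 221278.77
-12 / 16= -3 / 4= -0.75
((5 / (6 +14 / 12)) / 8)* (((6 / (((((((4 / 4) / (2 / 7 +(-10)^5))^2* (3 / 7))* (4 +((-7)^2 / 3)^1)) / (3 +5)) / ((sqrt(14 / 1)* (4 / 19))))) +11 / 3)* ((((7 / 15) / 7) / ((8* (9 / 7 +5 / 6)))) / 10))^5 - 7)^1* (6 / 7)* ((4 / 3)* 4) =524890465631294899642058125623161674345931440048358255531 / 2154333003531150433176000000000 +8789981492417303317707063513860012864211205824543991567863252737* sqrt(14) / 57037462333072993239468750000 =576622764220273439663064000000000000.00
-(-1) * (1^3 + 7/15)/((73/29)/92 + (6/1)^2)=58696/1441815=0.04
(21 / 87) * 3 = 21 / 29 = 0.72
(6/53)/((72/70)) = 35/318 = 0.11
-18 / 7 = -2.57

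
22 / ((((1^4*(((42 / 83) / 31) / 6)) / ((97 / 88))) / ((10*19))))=23710195 / 14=1693585.36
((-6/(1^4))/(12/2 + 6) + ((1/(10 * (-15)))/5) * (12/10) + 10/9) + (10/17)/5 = 139069/191250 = 0.73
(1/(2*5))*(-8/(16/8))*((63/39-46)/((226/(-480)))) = -55392/1469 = -37.71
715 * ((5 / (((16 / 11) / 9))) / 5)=70785 / 16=4424.06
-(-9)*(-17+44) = 243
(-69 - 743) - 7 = -819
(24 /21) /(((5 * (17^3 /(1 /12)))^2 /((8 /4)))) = 1 /38016671175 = 0.00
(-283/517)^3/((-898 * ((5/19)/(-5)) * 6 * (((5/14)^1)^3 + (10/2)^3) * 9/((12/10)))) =-590836094716/958038243550678125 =-0.00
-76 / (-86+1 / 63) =4788 / 5417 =0.88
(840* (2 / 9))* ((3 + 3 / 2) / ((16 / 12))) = 630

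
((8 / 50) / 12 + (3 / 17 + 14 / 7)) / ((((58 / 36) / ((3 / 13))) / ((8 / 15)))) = 134016 / 801125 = 0.17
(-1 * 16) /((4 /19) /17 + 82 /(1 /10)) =-323 /16554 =-0.02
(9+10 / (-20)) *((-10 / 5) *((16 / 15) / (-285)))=272 / 4275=0.06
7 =7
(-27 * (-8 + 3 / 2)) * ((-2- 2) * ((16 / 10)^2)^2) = -2875392 / 625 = -4600.63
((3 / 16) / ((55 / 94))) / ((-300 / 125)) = -47 / 352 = -0.13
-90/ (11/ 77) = -630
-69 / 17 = -4.06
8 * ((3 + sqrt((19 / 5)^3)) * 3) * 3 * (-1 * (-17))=3672 + 23256 * sqrt(95) / 25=12738.86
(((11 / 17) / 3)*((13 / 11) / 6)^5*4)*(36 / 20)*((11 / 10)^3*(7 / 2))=2599051 / 1211760000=0.00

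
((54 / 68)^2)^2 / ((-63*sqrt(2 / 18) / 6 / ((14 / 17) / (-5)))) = 531441 / 28397140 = 0.02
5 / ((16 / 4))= 5 / 4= 1.25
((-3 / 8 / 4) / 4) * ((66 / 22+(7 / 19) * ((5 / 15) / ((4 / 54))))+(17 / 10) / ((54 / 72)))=-3947 / 24320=-0.16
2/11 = 0.18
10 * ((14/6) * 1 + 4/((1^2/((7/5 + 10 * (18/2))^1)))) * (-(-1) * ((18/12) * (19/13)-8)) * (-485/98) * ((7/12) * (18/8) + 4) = 561807.25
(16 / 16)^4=1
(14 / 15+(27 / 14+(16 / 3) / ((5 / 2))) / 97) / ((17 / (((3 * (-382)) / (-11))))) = 758843 / 126973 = 5.98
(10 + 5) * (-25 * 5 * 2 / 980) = -3.83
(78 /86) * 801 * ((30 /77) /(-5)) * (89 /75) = -5560542 /82775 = -67.18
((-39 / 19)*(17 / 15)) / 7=-221 / 665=-0.33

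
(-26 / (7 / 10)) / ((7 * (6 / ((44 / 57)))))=-5720 / 8379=-0.68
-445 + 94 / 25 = -11031 / 25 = -441.24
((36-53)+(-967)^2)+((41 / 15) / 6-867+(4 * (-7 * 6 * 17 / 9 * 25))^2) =1916159497 / 30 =63871983.23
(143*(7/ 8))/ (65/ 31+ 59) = 31031/ 15152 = 2.05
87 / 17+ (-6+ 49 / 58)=-37 / 986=-0.04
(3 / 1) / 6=1 / 2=0.50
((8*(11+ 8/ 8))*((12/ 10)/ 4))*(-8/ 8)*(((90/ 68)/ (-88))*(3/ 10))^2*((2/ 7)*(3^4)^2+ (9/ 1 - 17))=-42863013/ 39165280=-1.09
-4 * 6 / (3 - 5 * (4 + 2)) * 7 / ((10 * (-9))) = -28 / 405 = -0.07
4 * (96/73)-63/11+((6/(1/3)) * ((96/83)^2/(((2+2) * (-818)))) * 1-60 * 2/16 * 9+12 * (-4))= -524791765059/4525067206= -115.97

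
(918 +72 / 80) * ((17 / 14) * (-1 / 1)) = -156213 / 140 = -1115.81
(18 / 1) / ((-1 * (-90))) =0.20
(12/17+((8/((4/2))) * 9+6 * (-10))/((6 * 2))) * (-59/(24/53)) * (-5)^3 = -4299625/204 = -21076.59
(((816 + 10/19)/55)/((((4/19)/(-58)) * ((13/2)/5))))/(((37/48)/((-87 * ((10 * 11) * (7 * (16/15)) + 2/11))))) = 16978156710720/58201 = 291715893.38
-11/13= -0.85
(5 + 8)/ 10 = 13/ 10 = 1.30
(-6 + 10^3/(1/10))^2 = 99880036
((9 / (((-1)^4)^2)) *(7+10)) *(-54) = -8262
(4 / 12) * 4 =4 / 3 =1.33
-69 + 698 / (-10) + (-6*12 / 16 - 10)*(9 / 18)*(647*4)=-94509 / 5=-18901.80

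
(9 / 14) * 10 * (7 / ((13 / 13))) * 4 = 180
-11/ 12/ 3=-11/ 36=-0.31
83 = 83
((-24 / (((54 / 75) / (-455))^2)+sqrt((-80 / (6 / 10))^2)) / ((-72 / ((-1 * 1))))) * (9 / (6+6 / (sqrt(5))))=-646944125 / 2592+129388825 * sqrt(5) / 2592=-137971.42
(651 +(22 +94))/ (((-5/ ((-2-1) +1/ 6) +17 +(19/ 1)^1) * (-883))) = -13039/ 566886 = -0.02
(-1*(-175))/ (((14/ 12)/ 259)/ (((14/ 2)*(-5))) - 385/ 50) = -22.73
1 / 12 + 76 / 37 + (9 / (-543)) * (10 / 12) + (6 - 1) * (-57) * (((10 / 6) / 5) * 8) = -60905981 / 80364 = -757.88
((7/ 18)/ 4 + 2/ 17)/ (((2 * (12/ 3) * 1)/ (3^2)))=263/ 1088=0.24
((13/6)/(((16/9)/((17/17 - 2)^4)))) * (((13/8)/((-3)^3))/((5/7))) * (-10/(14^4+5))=1183/44260992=0.00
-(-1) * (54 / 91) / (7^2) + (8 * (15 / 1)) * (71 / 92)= 9498912 / 102557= 92.62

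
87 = 87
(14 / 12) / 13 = 7 / 78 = 0.09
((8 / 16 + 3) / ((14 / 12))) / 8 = 3 / 8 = 0.38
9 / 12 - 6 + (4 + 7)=23 / 4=5.75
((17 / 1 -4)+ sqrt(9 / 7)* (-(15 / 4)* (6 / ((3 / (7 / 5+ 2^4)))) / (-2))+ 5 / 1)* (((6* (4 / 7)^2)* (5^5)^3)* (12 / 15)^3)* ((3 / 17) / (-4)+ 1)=438750000000000 / 833+ 4771406250000000* sqrt(7) / 5831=2691683131805.74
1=1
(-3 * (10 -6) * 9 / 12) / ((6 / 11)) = -33 / 2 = -16.50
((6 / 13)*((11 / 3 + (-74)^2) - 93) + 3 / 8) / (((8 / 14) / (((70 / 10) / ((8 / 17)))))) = 215412967 / 3328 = 64727.45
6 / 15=2 / 5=0.40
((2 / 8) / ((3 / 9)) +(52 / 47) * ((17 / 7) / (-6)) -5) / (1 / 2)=-18547 / 1974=-9.40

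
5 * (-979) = -4895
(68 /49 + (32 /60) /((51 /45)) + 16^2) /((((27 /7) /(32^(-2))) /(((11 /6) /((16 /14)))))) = 590689 /5640192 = 0.10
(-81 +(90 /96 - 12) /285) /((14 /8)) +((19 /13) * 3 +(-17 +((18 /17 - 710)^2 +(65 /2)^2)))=359481160613 /713830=503594.92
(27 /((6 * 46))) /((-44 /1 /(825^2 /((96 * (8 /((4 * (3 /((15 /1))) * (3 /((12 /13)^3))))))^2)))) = -1327372475 /55566139392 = -0.02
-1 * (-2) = 2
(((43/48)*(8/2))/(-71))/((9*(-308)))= 43/2361744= 0.00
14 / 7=2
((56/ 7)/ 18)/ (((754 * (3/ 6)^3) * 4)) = 4/ 3393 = 0.00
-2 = -2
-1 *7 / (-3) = 7 / 3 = 2.33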